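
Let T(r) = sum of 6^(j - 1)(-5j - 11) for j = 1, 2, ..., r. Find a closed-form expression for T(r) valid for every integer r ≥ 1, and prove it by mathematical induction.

T(r) = -6^r(r + 2) + 2

We claim T(r) = -6^r(r + 2) + 2 for all r ≥ 1.
When r = 1: T(1) = -16, and the closed form gives -16. They agree.
Inductive step: suppose the statement holds for some j ≥ 1, so T(j) = -6^j(j + 2) + 2.
Then T(j+1) = T(j) + (6^j(-5j - 16)) = (-6^j(j + 2) + 2) + (6^j(-5j - 16)).
Simplifying, T(j+1) = -6·6^j·j - 18·6^j + 2 = -6^(j+1)((j+1) + 2) + 2,
which is the closed form with r = j+1.
This completes the induction.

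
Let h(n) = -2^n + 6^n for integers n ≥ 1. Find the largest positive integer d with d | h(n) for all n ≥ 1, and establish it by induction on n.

d = 4

Computing the first values: h(1) = 4 and h(2) = 32; gcd(4, 32) = 4, so d ≤ 4.
We prove 4 | -2^n + 6^n for all n ≥ 1 by induction on n.
Base case (n = 1): h(1) = 4 = 4·(1), so 4 | h(1).
Inductive step: suppose the statement holds for some p ≥ 1, i.e. 4 | h(p). Then
6^{p+1} − 2^{p+1} = 6·6^p − 2·2^p = 6·(6^p − 2^p) + (4)·2^p. The first term is divisible by 4 by the inductive hypothesis, and the second term (4)·2^p is divisible by 4 since 4 | 4. Hence 4 | h(p+1).
Hence, by induction on n, the claim holds for every n ≥ 1.
Therefore the largest such d is 4.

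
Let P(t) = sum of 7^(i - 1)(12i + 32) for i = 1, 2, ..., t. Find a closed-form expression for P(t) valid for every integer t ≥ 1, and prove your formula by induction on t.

P(t) = 7^t(2t + 5) - 5

We claim P(t) = 7^t(2t + 5) - 5 for all t ≥ 1.
Base case (t = 1): P(1) = 44, and the closed form gives 44. They agree.
Suppose the result is true for t = i, so P(i) = 7^i(2i + 5) - 5.
Then P(i+1) = P(i) + (7^i(12i + 44)) = (7^i(2i + 5) - 5) + (7^i(12i + 44)).
Simplifying, P(i+1) = 14·7^i·i + 49·7^i - 5 = 7^(i+1)(2(i+1) + 5) - 5,
which is the closed form with t = i+1.
By induction, the statement is established for all t ≥ 1.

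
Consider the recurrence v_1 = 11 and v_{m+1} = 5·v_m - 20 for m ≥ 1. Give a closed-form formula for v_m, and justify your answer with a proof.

v_m = 6·5^(m - 1) + 5

Computing the first terms: v_1 = 11, v_2 = 35, v_3 = 155. This suggests v_m = 6·5^(m - 1) + 5.
When m = 1: the formula gives 11 = 11 = v_1.
Inductive step: assume the claim holds for m = k, so v_k = 6·5^(k - 1) + 5.
Then v_{k+1} = 5·v_k - 20 = 5·(6·5^(k - 1) + 5) - 20 = 6·5^k + 5 = 6·5^((k+1) - 1) + 5,
which is the claimed formula at m = k+1.
Hence, by induction on m, the claim holds for every m ≥ 1.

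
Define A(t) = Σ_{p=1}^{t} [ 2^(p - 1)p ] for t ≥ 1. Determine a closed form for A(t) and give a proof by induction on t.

A(t) = 2^t(t - 1) + 1

We claim A(t) = 2^t(t - 1) + 1 for all t ≥ 1.
When t = 1: A(1) = 1, and the closed form gives 1. They agree.
For the inductive step, assume it holds for an arbitrary p ≥ 1, so A(p) = 2^p(p - 1) + 1.
Then A(p+1) = A(p) + (2^p(p + 1)) = (2^p(p - 1) + 1) + (2^p(p + 1)).
Simplifying, A(p+1) = 2^(p + 1)p + 1 = 2^(p+1)((p+1) - 1) + 1,
which is the closed form with t = p+1.
By the principle of mathematical induction, the result holds for all t ≥ 1.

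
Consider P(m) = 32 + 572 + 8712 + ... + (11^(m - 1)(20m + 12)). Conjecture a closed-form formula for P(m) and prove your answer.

P(m) = 11^m(2m + 1) - 1

We claim P(m) = 11^m(2m + 1) - 1 for all m ≥ 1.
When m = 1: P(1) = 32, and the closed form gives 32. They agree.
Suppose the result is true for m = k, so P(k) = 11^k(2k + 1) - 1.
Then P(k+1) = P(k) + (11^k(20k + 32)) = (11^k(2k + 1) - 1) + (11^k(20k + 32)).
Simplifying, P(k+1) = 22·11^k·k + 33·11^k - 1 = 11^(k+1)(2(k+1) + 1) - 1,
which is the closed form with m = k+1.
Hence, by induction on m, the claim holds for every m ≥ 1.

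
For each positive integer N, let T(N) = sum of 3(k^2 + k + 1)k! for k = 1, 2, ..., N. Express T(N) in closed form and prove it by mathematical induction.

T(N) = (3N + 3)(N + 1)! - 3

We claim T(N) = (3N + 3)(N + 1)! - 3 for all N ≥ 1.
When N = 1: T(1) = 9, and the closed form gives 9. They agree.
Inductive step: suppose the statement holds for some k ≥ 1, so T(k) = (3k + 3)(k + 1)! - 3.
Then T(k+1) = T(k) + (3(k^2 + 3k + 3)(k + 1)!) = ((3k + 3)(k + 1)! - 3) + (3(k^2 + 3k + 3)(k + 1)!).
Simplifying, T(k+1) = (3(k+1) + 3)((k+1) + 1)! - 3,
which is the closed form with N = k+1.
This completes the induction.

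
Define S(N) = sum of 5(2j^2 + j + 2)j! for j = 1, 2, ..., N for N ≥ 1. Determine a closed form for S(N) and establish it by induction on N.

S(N) = (10N + 5)(N + 1)! - 5

We claim S(N) = (10N + 5)(N + 1)! - 5 for all N ≥ 1.
When N = 1: S(1) = 25, and the closed form gives 25. They agree.
Inductive step: suppose the statement holds for some j ≥ 1, so S(j) = (10j + 5)(j + 1)! - 5.
Then S(j+1) = S(j) + (5(2j^2 + 5j + 5)(j + 1)!) = ((10j + 5)(j + 1)! - 5) + (5(2j^2 + 5j + 5)(j + 1)!).
Simplifying, S(j+1) = (10(j+1) + 5)((j+1) + 1)! - 5,
which is the closed form with N = j+1.
By induction, the statement is established for all N ≥ 1.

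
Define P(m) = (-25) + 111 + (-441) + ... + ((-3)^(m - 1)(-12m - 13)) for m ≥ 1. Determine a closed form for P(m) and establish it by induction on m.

We claim P(m) = (-3)^m(3m + 4) - 4 for all m ≥ 1.
Base case (m = 1): P(1) = -25, and the closed form gives -25. They agree.
Suppose the result is true for m = p, so P(p) = (-3)^p(3p + 4) - 4.
Then P(p+1) = P(p) + ((-3)^p(-12p - 25)) = ((-3)^p(3p + 4) - 4) + ((-3)^p(-12p - 25)).
Simplifying, P(p+1) = -9(-3)^p·p - 21(-3)^p - 4 = (-3)^(p+1)(3(p+1) + 4) - 4,
which is the closed form with m = p+1.
This completes the induction.

P(m) = (-3)^m(3m + 4) - 4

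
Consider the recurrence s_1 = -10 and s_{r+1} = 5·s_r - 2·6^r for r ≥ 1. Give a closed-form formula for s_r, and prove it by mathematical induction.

s_r = 2·5^(r - 1) - 2·6^r

Computing the first terms: s_1 = -10, s_2 = -62, s_3 = -382. This suggests s_r = 2·5^(r - 1) - 2·6^r.
For the base case r = 1: the formula gives -10 = -10 = s_1.
Inductive step: assume the claim holds for r = j, so s_j = 2·5^(j - 1) - 2·6^j.
Then s_{j+1} = 5·s_j - 2·6^j = 5·(2·5^(j - 1) - 2·6^j) - 2·6^j = 2·5^j - 2·6^(j + 1) = 2·5^((j+1) - 1) - 2·6^(j+1),
which is the claimed formula at r = j+1.
Hence, by induction on r, the claim holds for every r ≥ 1.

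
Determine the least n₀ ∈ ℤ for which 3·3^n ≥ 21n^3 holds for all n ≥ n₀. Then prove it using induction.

At n = 7: 6561 < 7203, so the inequality fails and n₀ ≥ 8. We prove 3·3^n ≥ 21n^3 for all n ≥ 8.
Base case (n = 8): 3·3^n = 19683 and 21n^3 = 10752, so 19683 ≥ 10752.
Inductive step: assume the claim holds for n = r, so 3·3^r ≥ 21r^3.
Then 3·3^(r + 1) = 3·(3·3^r) ≥ 3·(21r^3).
Also, for r ≥ 8 we have 3·(21r^3) ≥ 21(r+1)^3, since 3 ≥ (1 + 1/r)^3 for all r ≥ 8.
Combining, 3·3^(r + 1) ≥ 21(r+1)^3.
Hence, by induction on n, the claim holds for every n ≥ 8.
Hence the smallest such n₀ is 8.

n₀ = 8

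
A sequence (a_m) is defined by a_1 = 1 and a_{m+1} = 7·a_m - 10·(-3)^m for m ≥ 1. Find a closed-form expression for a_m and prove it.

Computing the first terms: a_1 = 1, a_2 = 37, a_3 = 169. This suggests a_m = (-3)^m + 4·7^(m - 1).
Base case (m = 1): the formula gives 1 = 1 = a_1.
Inductive step: suppose the statement holds for some j ≥ 1, so a_j = (-3)^j + 4·7^(j - 1).
Then a_{j+1} = 7·a_j - 10·(-3)^j = 7·((-3)^j + 4·7^(j - 1)) - 10·(-3)^j = (-3)^(j + 1) + 4·7^j = (-3)^(j+1) + 4·7^((j+1) - 1),
which is the claimed formula at m = j+1.
By the principle of mathematical induction, the result holds for all m ≥ 1.

a_m = (-3)^m + 4·7^(m - 1)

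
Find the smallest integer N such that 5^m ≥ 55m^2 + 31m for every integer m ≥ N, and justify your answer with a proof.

N = 5

At m = 4: 625 < 1004, so the inequality fails and N ≥ 5. We prove 5^m ≥ 55m^2 + 31m for all m ≥ 5.
For the base case m = 5: 5^m = 3125 and 55m^2 + 31m = 1530, so 3125 ≥ 1530.
For the inductive step, assume it holds for an arbitrary i ≥ 5, so 5^i ≥ 55i^2 + 31i.
Then 5^(i + 1) = 5·(5^i) ≥ 5·(55i^2 + 31i).
Also, for i ≥ 5 we have 5·(55i^2 + 31i) ≥ 55(i+1)^2 + 31(i+1), since 5·(55i^2 + 31i) − (55(i+1)^2 + 31(i+1)) = 220i^2 + 14i - 86, which is nonnegative for all i ≥ 5.
Combining, 5^(i + 1) ≥ 55(i+1)^2 + 31(i+1).
By the principle of mathematical induction, the result holds for all m ≥ 5.
Hence the smallest such N is 5.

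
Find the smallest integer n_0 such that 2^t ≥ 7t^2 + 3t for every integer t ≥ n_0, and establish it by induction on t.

At t = 9: 512 < 594, so the inequality fails and n_0 ≥ 10. We prove 2^t ≥ 7t^2 + 3t for all t ≥ 10.
For the base case t = 10: 2^t = 1024 and 7t^2 + 3t = 730, so 1024 ≥ 730.
Inductive step: suppose the statement holds for some i ≥ 10, so 2^i ≥ 7i^2 + 3i.
Then 2^(i + 1) = 2·(2^i) ≥ 2·(7i^2 + 3i).
Also, for i ≥ 10 we have 2·(7i^2 + 3i) ≥ 7(i+1)^2 + 3(i+1), since 2·(7i^2 + 3i) − (7(i+1)^2 + 3(i+1)) = 7i^2 - 11i - 10, which is nonnegative for all i ≥ 10.
Combining, 2^(i + 1) ≥ 7(i+1)^2 + 3(i+1).
By induction, the statement is established for all t ≥ 10.
Hence the smallest such n_0 is 10.

n_0 = 10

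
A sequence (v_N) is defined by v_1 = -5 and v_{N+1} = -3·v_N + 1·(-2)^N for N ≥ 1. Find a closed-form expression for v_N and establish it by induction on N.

v_N = (-2)^N + (-3)^N

Computing the first terms: v_1 = -5, v_2 = 13, v_3 = -35. This suggests v_N = (-2)^N + (-3)^N.
For the base case N = 1: the formula gives -5 = -5 = v_1.
Inductive step: suppose the statement holds for some r ≥ 1, so v_r = (-2)^r + (-3)^r.
Then v_{r+1} = -3·v_r + 1·(-2)^r = -3·((-2)^r + (-3)^r) + 1·(-2)^r = (-2)^(r + 1) + (-3)^(r + 1),
which is the claimed formula at N = r+1.
By induction, the statement is established for all N ≥ 1.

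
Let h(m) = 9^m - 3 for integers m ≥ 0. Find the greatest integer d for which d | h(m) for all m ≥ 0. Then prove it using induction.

Computing the first values: h(0) = -2 and h(1) = 6; gcd(-2, 6) = 2, so d ≤ 2.
We prove 2 | 9^m - 3 for all m ≥ 0 by induction on m.
For the base case m = 0: h(0) = -2 = 2·(-1), so 2 | h(0).
Suppose the result is true for m = i, i.e. 2 | h(i). Then
h(i+1) = 9^(i+1) - 3 = 9·(9^i - 3) + 24 = 9·h(i) + 24. The first term is divisible by 2 by the inductive hypothesis, and 24 is divisible by 2. Hence 2 | h(i+1).
This completes the induction.
Therefore the largest such d is 2.

d = 2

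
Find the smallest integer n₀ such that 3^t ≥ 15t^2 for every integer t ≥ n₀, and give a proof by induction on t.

n₀ = 6

At t = 5: 243 < 375, so the inequality fails and n₀ ≥ 6. We prove 3^t ≥ 15t^2 for all t ≥ 6.
Base case (t = 6): 3^t = 729 and 15t^2 = 540, so 729 ≥ 540.
For the inductive step, assume it holds for an arbitrary m ≥ 6, so 3^m ≥ 15m^2.
Then 3^(m + 1) = 3·(3^m) ≥ 3·(15m^2).
Also, for m ≥ 6 we have 3·(15m^2) ≥ 15(m+1)^2, since 3 ≥ (1 + 1/m)^2 for all m ≥ 6.
Combining, 3^(m + 1) ≥ 15(m+1)^2.
By induction, the statement is established for all t ≥ 6.
Hence the smallest such n₀ is 6.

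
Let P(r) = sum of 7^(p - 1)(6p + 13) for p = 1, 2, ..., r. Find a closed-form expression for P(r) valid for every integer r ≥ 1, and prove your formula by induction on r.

We claim P(r) = 7^r(r + 2) - 2 for all r ≥ 1.
When r = 1: P(1) = 19, and the closed form gives 19. They agree.
For the inductive step, assume it holds for an arbitrary p ≥ 1, so P(p) = 7^p(p + 2) - 2.
Then P(p+1) = P(p) + (7^p(6p + 19)) = (7^p(p + 2) - 2) + (7^p(6p + 19)).
Simplifying, P(p+1) = 7·7^p·p + 21·7^p - 2 = 7^(p+1)((p+1) + 2) - 2,
which is the closed form with r = p+1.
Hence, by induction on r, the claim holds for every r ≥ 1.

P(r) = 7^r(r + 2) - 2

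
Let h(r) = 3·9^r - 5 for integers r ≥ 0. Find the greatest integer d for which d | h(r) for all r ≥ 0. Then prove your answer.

Computing the first values: h(0) = -2 and h(1) = 22; gcd(-2, 22) = 2, so d ≤ 2.
We prove 2 | 3·9^r - 5 for all r ≥ 0 by induction on r.
Base step (r = 0): h(0) = -2 = 2·(-1), so 2 | h(0).
Inductive step: suppose the statement holds for some m ≥ 0, i.e. 2 | h(m). Then
h(m+1) = 3·9^(m+1) - 5 = 9·(3·9^m - 5) + 40 = 9·h(m) + 40. The first term is divisible by 2 by the inductive hypothesis, and 40 is divisible by 2. Hence 2 | h(m+1).
By induction, the statement is established for all r ≥ 0.
Therefore the largest such d is 2.

d = 2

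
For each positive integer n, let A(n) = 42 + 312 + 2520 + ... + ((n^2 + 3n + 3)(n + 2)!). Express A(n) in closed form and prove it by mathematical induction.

We claim A(n) = (n + 1)(n + 3)! - 6 for all n ≥ 1.
Base step (n = 1): A(1) = 42, and the closed form gives 42. They agree.
Suppose the result is true for n = m, so A(m) = (m + 1)(m + 3)! - 6.
Then A(m+1) = A(m) + ((m^2 + 5m + 7)(m + 3)!) = ((m + 1)(m + 3)! - 6) + ((m^2 + 5m + 7)(m + 3)!).
Simplifying, A(m+1) = ((m+1) + 1)((m+1) + 3)! - 6,
which is the closed form with n = m+1.
This completes the induction.

A(n) = (n + 1)(n + 3)! - 6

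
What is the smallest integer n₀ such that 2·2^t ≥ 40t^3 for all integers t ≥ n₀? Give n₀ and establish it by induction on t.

At t = 16: 131072 < 163840, so the inequality fails and n₀ ≥ 17. We prove 2·2^t ≥ 40t^3 for all t ≥ 17.
Base case (t = 17): 2·2^t = 262144 and 40t^3 = 196520, so 262144 ≥ 196520.
Inductive step: assume the claim holds for t = i, so 2·2^i ≥ 40i^3.
Then 2·2^(i + 1) = 2·(2·2^i) ≥ 2·(40i^3).
Also, for i ≥ 17 we have 2·(40i^3) ≥ 40(i+1)^3, since 2 ≥ (1 + 1/i)^3 for all i ≥ 17.
Combining, 2·2^(i + 1) ≥ 40(i+1)^3.
By induction, the statement is established for all t ≥ 17.
Hence the smallest such n₀ is 17.

n₀ = 17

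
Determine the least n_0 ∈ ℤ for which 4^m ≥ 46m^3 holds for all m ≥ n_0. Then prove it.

At m = 6: 4096 < 9936, so the inequality fails and n_0 ≥ 7. We prove 4^m ≥ 46m^3 for all m ≥ 7.
Base step (m = 7): 4^m = 16384 and 46m^3 = 15778, so 16384 ≥ 15778.
Inductive step: suppose the statement holds for some p ≥ 7, so 4^p ≥ 46p^3.
Then 4^(p + 1) = 4·(4^p) ≥ 4·(46p^3).
Also, for p ≥ 7 we have 4·(46p^3) ≥ 46(p+1)^3, since 4 ≥ (1 + 1/p)^3 for all p ≥ 7.
Combining, 4^(p + 1) ≥ 46(p+1)^3.
Hence, by induction on m, the claim holds for every m ≥ 7.
Hence the smallest such n_0 is 7.

n_0 = 7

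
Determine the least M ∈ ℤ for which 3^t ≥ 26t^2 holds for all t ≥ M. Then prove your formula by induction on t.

At t = 6: 729 < 936, so the inequality fails and M ≥ 7. We prove 3^t ≥ 26t^2 for all t ≥ 7.
Base case (t = 7): 3^t = 2187 and 26t^2 = 1274, so 2187 ≥ 1274.
Suppose the result is true for t = p, so 3^p ≥ 26p^2.
Then 3^(p + 1) = 3·(3^p) ≥ 3·(26p^2).
Also, for p ≥ 7 we have 3·(26p^2) ≥ 26(p+1)^2, since 3 ≥ (1 + 1/p)^2 for all p ≥ 7.
Combining, 3^(p + 1) ≥ 26(p+1)^2.
By the principle of mathematical induction, the result holds for all t ≥ 7.
Hence the smallest such M is 7.

M = 7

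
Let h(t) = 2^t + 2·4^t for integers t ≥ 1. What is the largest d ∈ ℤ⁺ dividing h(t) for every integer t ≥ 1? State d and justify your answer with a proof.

d = 2

Computing the first values: h(1) = 10 and h(2) = 36; gcd(10, 36) = 2, so d ≤ 2.
We prove 2 | 2^t + 2·4^t for all t ≥ 1 by induction on t.
Base step (t = 1): h(1) = 10 = 2·(5), so 2 | h(1).
Inductive step: assume the claim holds for t = m, i.e. 2 | h(m). Then
h(m+1) − 4·h(m) = (2^(m+1) + 2·4^(m+1)) − 4·(2^m + 2·4^m) = (1)·2^m·(2 − 4) = (-2)·2^m. Since 2 | h(m) by the inductive hypothesis, 2 | 4·h(m); and 2 | -2 since -2 = 2·-1. Therefore 2 | h(m+1).
Hence, by induction on t, the claim holds for every t ≥ 1.
Therefore the largest such d is 2.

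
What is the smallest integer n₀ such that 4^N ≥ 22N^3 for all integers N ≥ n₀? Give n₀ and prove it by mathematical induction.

n₀ = 7

At N = 6: 4096 < 4752, so the inequality fails and n₀ ≥ 7. We prove 4^N ≥ 22N^3 for all N ≥ 7.
Base step (N = 7): 4^N = 16384 and 22N^3 = 7546, so 16384 ≥ 7546.
Suppose the result is true for N = k, so 4^k ≥ 22k^3.
Then 4^(k + 1) = 4·(4^k) ≥ 4·(22k^3).
Also, for k ≥ 7 we have 4·(22k^3) ≥ 22(k+1)^3, since 4 ≥ (1 + 1/k)^3 for all k ≥ 7.
Combining, 4^(k + 1) ≥ 22(k+1)^3.
This completes the induction.
Hence the smallest such n₀ is 7.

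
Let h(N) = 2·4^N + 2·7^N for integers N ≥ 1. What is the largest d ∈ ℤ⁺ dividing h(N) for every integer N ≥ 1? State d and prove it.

d = 2

Computing the first values: h(1) = 22 and h(2) = 130; gcd(22, 130) = 2, so d ≤ 2.
We prove 2 | 2·4^N + 2·7^N for all N ≥ 1 by induction on N.
For the base case N = 1: h(1) = 22 = 2·(11), so 2 | h(1).
Inductive step: suppose the statement holds for some k ≥ 1, i.e. 2 | h(k). Then
h(k+1) − 7·h(k) = (2·4^(k+1) + 2·7^(k+1)) − 7·(2·4^k + 2·7^k) = (2)·4^k·(4 − 7) = (-6)·4^k. Since 2 | h(k) by the inductive hypothesis, 2 | 7·h(k); and 2 | -6 since -6 = 2·-3. Therefore 2 | h(k+1).
Hence, by induction on N, the claim holds for every N ≥ 1.
Therefore the largest such d is 2.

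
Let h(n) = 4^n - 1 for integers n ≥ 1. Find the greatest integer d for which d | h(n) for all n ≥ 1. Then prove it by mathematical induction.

d = 3

Computing the first values: h(1) = 3 and h(2) = 15; gcd(3, 15) = 3, so d ≤ 3.
We prove 3 | 4^n - 1 for all n ≥ 1 by induction on n.
Base step (n = 1): h(1) = 3 = 3·(1), so 3 | h(1).
Inductive step: suppose the statement holds for some k ≥ 1, i.e. 3 | h(k). Then
4^{k+1} − 1^{k+1} = 4·4^k − 1·1^k = 4·(4^k − 1^k) + (3)·1^k. The first term is divisible by 3 by the inductive hypothesis, and the second term (3)·1^k is divisible by 3 since 3 | 3. Hence 3 | h(k+1).
Hence, by induction on n, the claim holds for every n ≥ 1.
Therefore the largest such d is 3.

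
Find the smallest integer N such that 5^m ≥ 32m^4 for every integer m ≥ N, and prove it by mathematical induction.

N = 7

At m = 6: 15625 < 41472, so the inequality fails and N ≥ 7. We prove 5^m ≥ 32m^4 for all m ≥ 7.
Base step (m = 7): 5^m = 78125 and 32m^4 = 76832, so 78125 ≥ 76832.
Inductive step: suppose the statement holds for some k ≥ 7, so 5^k ≥ 32k^4.
Then 5^(k + 1) = 5·(5^k) ≥ 5·(32k^4).
Also, for k ≥ 7 we have 5·(32k^4) ≥ 32(k+1)^4, since 5 ≥ (1 + 1/k)^4 for all k ≥ 7.
Combining, 5^(k + 1) ≥ 32(k+1)^4.
By induction, the statement is established for all m ≥ 7.
Hence the smallest such N is 7.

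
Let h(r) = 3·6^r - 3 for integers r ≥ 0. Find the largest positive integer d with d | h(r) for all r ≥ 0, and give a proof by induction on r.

Computing the first values: h(0) = 0 and h(1) = 15; gcd(0, 15) = 15, so d ≤ 15.
We prove 15 | 3·6^r - 3 for all r ≥ 0 by induction on r.
For the base case r = 0: h(0) = 0 = 15·(0), so 15 | h(0).
Suppose the result is true for r = k, i.e. 15 | h(k). Then
h(k+1) = 3·6^(k+1) - 3 = 6·(3·6^k - 3) + 15 = 6·h(k) + 15. The first term is divisible by 15 by the inductive hypothesis, and 15 is divisible by 15. Hence 15 | h(k+1).
Hence, by induction on r, the claim holds for every r ≥ 0.
Therefore the largest such d is 15.

d = 15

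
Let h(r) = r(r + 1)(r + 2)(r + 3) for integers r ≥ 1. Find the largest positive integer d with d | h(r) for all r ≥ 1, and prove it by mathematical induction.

Computing the first values: h(1) = 24 and h(2) = 120; gcd(24, 120) = 24, so d ≤ 24.
We prove 24 | r(r + 1)(r + 2)(r + 3) for all r ≥ 1 by induction on r.
For the base case r = 1: h(1) = 24 = 24·(1), so 24 | h(1).
Inductive step: assume the claim holds for r = p, i.e. 24 | h(p). Then
h(p+1) − h(p) = (p+1)·(p+2)·(p+3)·(p+4) − p·(p+1)·(p+2)·(p+3) = (p+1)·(p+2)·(p+3)·[(p+4) − p] = 4·(p+1)·(p+2)·(p+3). The product of 3 consecutive integers is divisible by (3)! = 6, so h(p+1) − h(p) is divisible by 4·6 = 24. By the inductive hypothesis 24 | h(p), hence 24 | h(p+1).
By the principle of mathematical induction, the result holds for all r ≥ 1.
Therefore the largest such d is 24.

d = 24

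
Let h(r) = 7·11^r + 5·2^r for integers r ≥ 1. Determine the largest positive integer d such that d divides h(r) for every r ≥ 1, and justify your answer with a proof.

Computing the first values: h(1) = 87 and h(2) = 867; gcd(87, 867) = 3, so d ≤ 3.
We prove 3 | 7·11^r + 5·2^r for all r ≥ 1 by induction on r.
When r = 1: h(1) = 87 = 3·(29), so 3 | h(1).
Suppose the result is true for r = j, i.e. 3 | h(j). Then
h(j+1) − 11·h(j) = (7·11^(j+1) + 5·2^(j+1)) − 11·(7·11^j + 5·2^j) = (5)·2^j·(2 − 11) = (-45)·2^j. Since 3 | h(j) by the inductive hypothesis, 3 | 11·h(j); and 3 | -45 since -45 = 3·-15. Therefore 3 | h(j+1).
By the principle of mathematical induction, the result holds for all r ≥ 1.
Therefore the largest such d is 3.

d = 3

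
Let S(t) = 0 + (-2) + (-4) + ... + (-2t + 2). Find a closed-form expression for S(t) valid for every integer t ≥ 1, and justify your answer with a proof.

We claim S(t) = -t(t - 1) for all t ≥ 1.
Base case (t = 1): S(1) = 0, and the closed form gives 0. They agree.
For the inductive step, assume it holds for an arbitrary k ≥ 1, so S(k) = k(-k + 1).
Then S(k+1) = S(k) + (-2k) = (k(-k + 1)) + (-2k).
Simplifying, S(k+1) = -k(k + 1) = -(k+1)((k+1) - 1),
which is the closed form with t = k+1.
By the principle of mathematical induction, the result holds for all t ≥ 1.

S(t) = -t(t - 1)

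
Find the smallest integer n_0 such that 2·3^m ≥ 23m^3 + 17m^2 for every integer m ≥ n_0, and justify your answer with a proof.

At m = 7: 4374 < 8722, so the inequality fails and n_0 ≥ 8. We prove 2·3^m ≥ 23m^3 + 17m^2 for all m ≥ 8.
When m = 8: 2·3^m = 13122 and 23m^3 + 17m^2 = 12864, so 13122 ≥ 12864.
Inductive step: assume the claim holds for m = r, so 2·3^r ≥ 23r^3 + 17r^2.
Then 2·3^(r + 1) = 3·(2·3^r) ≥ 3·(23r^3 + 17r^2).
Also, for r ≥ 8 we have 3·(23r^3 + 17r^2) ≥ 23(r+1)^3 + 17(r+1)^2, since 3·(23r^3 + 17r^2) − (23(r+1)^3 + 17(r+1)^2) = 46r^3 - 35r^2 - 103r - 40, which is nonnegative for all r ≥ 8.
Combining, 2·3^(r + 1) ≥ 23(r+1)^3 + 17(r+1)^2.
By induction, the statement is established for all m ≥ 8.
Hence the smallest such n_0 is 8.

n_0 = 8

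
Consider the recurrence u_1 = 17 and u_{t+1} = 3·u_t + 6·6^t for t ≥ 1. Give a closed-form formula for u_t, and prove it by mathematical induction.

Computing the first terms: u_1 = 17, u_2 = 87, u_3 = 477. This suggests u_t = 5·3^(t - 1) + 2·6^t.
Base step (t = 1): the formula gives 17 = 17 = u_1.
Inductive step: suppose the statement holds for some r ≥ 1, so u_r = 5·3^(r - 1) + 2·6^r.
Then u_{r+1} = 3·u_r + 6·6^r = 3·(5·3^(r - 1) + 2·6^r) + 6·6^r = 5·3^r + 2·6^(r + 1) = 5·3^((r+1) - 1) + 2·6^(r+1),
which is the claimed formula at t = r+1.
By induction, the statement is established for all t ≥ 1.

u_t = 5·3^(t - 1) + 2·6^t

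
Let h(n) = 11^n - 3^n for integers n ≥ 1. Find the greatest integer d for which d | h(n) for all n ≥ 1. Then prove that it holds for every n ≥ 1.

Computing the first values: h(1) = 8 and h(2) = 112; gcd(8, 112) = 8, so d ≤ 8.
We prove 8 | 11^n - 3^n for all n ≥ 1 by induction on n.
When n = 1: h(1) = 8 = 8·(1), so 8 | h(1).
For the inductive step, assume it holds for an arbitrary j ≥ 1, i.e. 8 | h(j). Then
11^{j+1} − 3^{j+1} = 11·11^j − 3·3^j = 11·(11^j − 3^j) + (8)·3^j. The first term is divisible by 8 by the inductive hypothesis, and the second term (8)·3^j is divisible by 8 since 8 | 8. Hence 8 | h(j+1).
By induction, the statement is established for all n ≥ 1.
Therefore the largest such d is 8.

d = 8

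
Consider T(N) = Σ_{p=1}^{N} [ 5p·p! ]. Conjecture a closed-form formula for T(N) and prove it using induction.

T(N) = 5(N + 1)! - 5

We claim T(N) = 5(N + 1)! - 5 for all N ≥ 1.
Base case (N = 1): T(1) = 5, and the closed form gives 5. They agree.
Suppose the result is true for N = p, so T(p) = 5(p + 1)! - 5.
Then T(p+1) = T(p) + (5(p + 1)(p + 1)!) = (5(p + 1)! - 5) + (5(p + 1)(p + 1)!).
Simplifying, T(p+1) = 5((p+1) + 1)! - 5,
which is the closed form with N = p+1.
By induction, the statement is established for all N ≥ 1.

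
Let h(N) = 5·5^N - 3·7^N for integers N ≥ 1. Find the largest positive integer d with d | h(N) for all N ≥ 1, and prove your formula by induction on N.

d = 2

Computing the first values: h(1) = 4 and h(2) = -22; gcd(4, -22) = 2, so d ≤ 2.
We prove 2 | 5·5^N - 3·7^N for all N ≥ 1 by induction on N.
When N = 1: h(1) = 4 = 2·(2), so 2 | h(1).
Inductive step: assume the claim holds for N = j, i.e. 2 | h(j). Then
h(j+1) − 7·h(j) = (5·5^(j+1) - 3·7^(j+1)) − 7·(5·5^j - 3·7^j) = (5)·5^j·(5 − 7) = (-10)·5^j. Since 2 | h(j) by the inductive hypothesis, 2 | 7·h(j); and 2 | -10 since -10 = 2·-5. Therefore 2 | h(j+1).
Hence, by induction on N, the claim holds for every N ≥ 1.
Therefore the largest such d is 2.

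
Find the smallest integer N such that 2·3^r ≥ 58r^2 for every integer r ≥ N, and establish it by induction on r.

At r = 6: 1458 < 2088, so the inequality fails and N ≥ 7. We prove 2·3^r ≥ 58r^2 for all r ≥ 7.
Base case (r = 7): 2·3^r = 4374 and 58r^2 = 2842, so 4374 ≥ 2842.
Inductive step: assume the claim holds for r = i, so 2·3^i ≥ 58i^2.
Then 2·3^(i + 1) = 3·(2·3^i) ≥ 3·(58i^2).
Also, for i ≥ 7 we have 3·(58i^2) ≥ 58(i+1)^2, since 3 ≥ (1 + 1/i)^2 for all i ≥ 7.
Combining, 2·3^(i + 1) ≥ 58(i+1)^2.
By induction, the statement is established for all r ≥ 7.
Hence the smallest such N is 7.

N = 7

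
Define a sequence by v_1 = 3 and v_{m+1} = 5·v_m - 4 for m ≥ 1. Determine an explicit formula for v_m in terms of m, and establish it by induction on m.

v_m = 2·5^(m - 1) + 1

Computing the first terms: v_1 = 3, v_2 = 11, v_3 = 51. This suggests v_m = 2·5^(m - 1) + 1.
For the base case m = 1: the formula gives 3 = 3 = v_1.
Suppose the result is true for m = i, so v_i = 2·5^(i - 1) + 1.
Then v_{i+1} = 5·v_i - 4 = 5·(2·5^(i - 1) + 1) - 4 = 2·5^i + 1 = 2·5^((i+1) - 1) + 1,
which is the claimed formula at m = i+1.
This completes the induction.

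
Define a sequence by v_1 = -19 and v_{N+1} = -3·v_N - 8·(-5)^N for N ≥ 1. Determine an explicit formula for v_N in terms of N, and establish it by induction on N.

v_N = (-3)^(N - 1) + 4(-5)^N

Computing the first terms: v_1 = -19, v_2 = 97, v_3 = -491. This suggests v_N = (-3)^(N - 1) + 4(-5)^N.
For the base case N = 1: the formula gives -19 = -19 = v_1.
Inductive step: suppose the statement holds for some j ≥ 1, so v_j = (-3)^(j - 1) + 4(-5)^j.
Then v_{j+1} = -3·v_j - 8·(-5)^j = -3·((-3)^(j - 1) + 4(-5)^j) - 8·(-5)^j = (-3)^j + 4(-5)^(j + 1) = (-3)^((j+1) - 1) + 4(-5)^(j+1),
which is the claimed formula at N = j+1.
This completes the induction.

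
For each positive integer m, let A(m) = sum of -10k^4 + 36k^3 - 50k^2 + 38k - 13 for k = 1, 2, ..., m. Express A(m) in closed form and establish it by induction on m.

A(m) = -m(2m^4 - 4m^3 + 2m^2 - 3m + 2)

We claim A(m) = -m(2m^4 - 4m^3 + 2m^2 - 3m + 2) for all m ≥ 1.
For the base case m = 1: A(1) = 1, and the closed form gives 1. They agree.
For the inductive step, assume it holds for an arbitrary k ≥ 1, so A(k) = k(-2k^4 + 4k^3 - 2k^2 + 3k - 2).
Then A(k+1) = A(k) + (-10k^4 - 4k^3 - 2k^2 + 6k + 1) = (k(-2k^4 + 4k^3 - 2k^2 + 3k - 2)) + (-10k^4 - 4k^3 - 2k^2 + 6k + 1).
Simplifying, A(k+1) = -(k + 1)(2k^4 + 4k^3 + 2k^2 - 3k - 1) = -(k+1)(2(k+1)^4 - 4(k+1)^3 + 2(k+1)^2 - 3(k+1) + 2),
which is the closed form with m = k+1.
By the principle of mathematical induction, the result holds for all m ≥ 1.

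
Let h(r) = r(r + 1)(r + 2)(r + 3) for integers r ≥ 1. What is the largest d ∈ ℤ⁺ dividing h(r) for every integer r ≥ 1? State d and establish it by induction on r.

d = 24

Computing the first values: h(1) = 24 and h(2) = 120; gcd(24, 120) = 24, so d ≤ 24.
We prove 24 | r(r + 1)(r + 2)(r + 3) for all r ≥ 1 by induction on r.
Base step (r = 1): h(1) = 24 = 24·(1), so 24 | h(1).
For the inductive step, assume it holds for an arbitrary m ≥ 1, i.e. 24 | h(m). Then
h(m+1) − h(m) = (m+1)·(m+2)·(m+3)·(m+4) − m·(m+1)·(m+2)·(m+3) = (m+1)·(m+2)·(m+3)·[(m+4) − m] = 4·(m+1)·(m+2)·(m+3). The product of 3 consecutive integers is divisible by (3)! = 6, so h(m+1) − h(m) is divisible by 4·6 = 24. By the inductive hypothesis 24 | h(m), hence 24 | h(m+1).
This completes the induction.
Therefore the largest such d is 24.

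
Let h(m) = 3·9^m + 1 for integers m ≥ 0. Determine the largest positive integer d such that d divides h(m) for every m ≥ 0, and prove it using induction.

d = 4

Computing the first values: h(0) = 4 and h(1) = 28; gcd(4, 28) = 4, so d ≤ 4.
We prove 4 | 3·9^m + 1 for all m ≥ 0 by induction on m.
When m = 0: h(0) = 4 = 4·(1), so 4 | h(0).
Inductive step: assume the claim holds for m = j, i.e. 4 | h(j). Then
h(j+1) = 3·9^(j+1) + 1 = 9·(3·9^j + 1) - 8 = 9·h(j) - 8. The first term is divisible by 4 by the inductive hypothesis, and -8 is divisible by 4. Hence 4 | h(j+1).
By the principle of mathematical induction, the result holds for all m ≥ 0.
Therefore the largest such d is 4.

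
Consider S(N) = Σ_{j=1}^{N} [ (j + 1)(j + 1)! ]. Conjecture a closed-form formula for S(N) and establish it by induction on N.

We claim S(N) = (N + 2)! - 2 for all N ≥ 1.
For the base case N = 1: S(1) = 4, and the closed form gives 4. They agree.
Inductive step: assume the claim holds for N = j, so S(j) = (j + 2)! - 2.
Then S(j+1) = S(j) + ((j + 2)(j + 2)!) = ((j + 2)! - 2) + ((j + 2)(j + 2)!).
Simplifying, S(j+1) = ((j+1) + 2)! - 2,
which is the closed form with N = j+1.
This completes the induction.

S(N) = (N + 2)! - 2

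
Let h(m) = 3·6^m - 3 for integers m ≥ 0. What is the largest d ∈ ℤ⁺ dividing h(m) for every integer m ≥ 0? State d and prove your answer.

Computing the first values: h(0) = 0 and h(1) = 15; gcd(0, 15) = 15, so d ≤ 15.
We prove 15 | 3·6^m - 3 for all m ≥ 0 by induction on m.
Base case (m = 0): h(0) = 0 = 15·(0), so 15 | h(0).
Inductive step: suppose the statement holds for some j ≥ 0, i.e. 15 | h(j). Then
h(j+1) = 3·6^(j+1) - 3 = 6·(3·6^j - 3) + 15 = 6·h(j) + 15. The first term is divisible by 15 by the inductive hypothesis, and 15 is divisible by 15. Hence 15 | h(j+1).
By induction, the statement is established for all m ≥ 0.
Therefore the largest such d is 15.

d = 15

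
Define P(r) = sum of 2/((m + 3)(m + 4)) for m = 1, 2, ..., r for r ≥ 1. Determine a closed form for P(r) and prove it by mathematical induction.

We claim P(r) = r/(2(r + 4)) for all r ≥ 1.
Base case (r = 1): P(1) = 1/10, and the closed form gives 1/10. They agree.
For the inductive step, assume it holds for an arbitrary m ≥ 1, so P(m) = m/(2(m + 4)).
Then P(m+1) = P(m) + (2/((m + 4)(m + 5))) = (m/(2(m + 4))) + (2/((m + 4)(m + 5))).
Simplifying, P(m+1) = (m + 1)/(2(m + 5)) = (m+1)/(2((m+1) + 4)),
which is the closed form with r = m+1.
This completes the induction.

P(r) = r/(2(r + 4))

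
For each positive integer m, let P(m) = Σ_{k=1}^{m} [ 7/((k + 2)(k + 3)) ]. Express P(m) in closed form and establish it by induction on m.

We claim P(m) = 7m/(3(m + 3)) for all m ≥ 1.
For the base case m = 1: P(1) = 7/12, and the closed form gives 7/12. They agree.
Inductive step: assume the claim holds for m = k, so P(k) = 7k/(3(k + 3)).
Then P(k+1) = P(k) + (7/((k + 3)(k + 4))) = (7k/(3(k + 3))) + (7/((k + 3)(k + 4))).
Simplifying, P(k+1) = 7(k + 1)/(3(k + 4)) = 7(k+1)/(3((k+1) + 3)),
which is the closed form with m = k+1.
By induction, the statement is established for all m ≥ 1.

P(m) = 7m/(3(m + 3))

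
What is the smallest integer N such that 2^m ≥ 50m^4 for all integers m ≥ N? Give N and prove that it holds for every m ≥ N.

At m = 23: 8388608 < 13992050, so the inequality fails and N ≥ 24. We prove 2^m ≥ 50m^4 for all m ≥ 24.
Base step (m = 24): 2^m = 16777216 and 50m^4 = 16588800, so 16777216 ≥ 16588800.
Suppose the result is true for m = i, so 2^i ≥ 50i^4.
Then 2^(i + 1) = 2·(2^i) ≥ 2·(50i^4).
Also, for i ≥ 24 we have 2·(50i^4) ≥ 50(i+1)^4, since 2 ≥ (1 + 1/i)^4 for all i ≥ 24.
Combining, 2^(i + 1) ≥ 50(i+1)^4.
By the principle of mathematical induction, the result holds for all m ≥ 24.
Hence the smallest such N is 24.

N = 24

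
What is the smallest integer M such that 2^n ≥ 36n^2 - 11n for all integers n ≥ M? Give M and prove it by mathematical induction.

At n = 12: 4096 < 5052, so the inequality fails and M ≥ 13. We prove 2^n ≥ 36n^2 - 11n for all n ≥ 13.
Base step (n = 13): 2^n = 8192 and 36n^2 - 11n = 5941, so 8192 ≥ 5941.
Inductive step: assume the claim holds for n = j, so 2^j ≥ 36j^2 - 11j.
Then 2^(j + 1) = 2·(2^j) ≥ 2·(36j^2 - 11j).
Also, for j ≥ 13 we have 2·(36j^2 - 11j) ≥ 36(j+1)^2 - 11(j+1), since 2·(36j^2 - 11j) − (36(j+1)^2 - 11(j+1)) = 36j^2 - 83j - 25, which is nonnegative for all j ≥ 13.
Combining, 2^(j + 1) ≥ 36(j+1)^2 - 11(j+1).
Hence, by induction on n, the claim holds for every n ≥ 13.
Hence the smallest such M is 13.

M = 13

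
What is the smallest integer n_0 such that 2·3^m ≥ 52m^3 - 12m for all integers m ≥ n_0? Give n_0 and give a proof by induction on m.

n_0 = 9

At m = 8: 13122 < 26528, so the inequality fails and n_0 ≥ 9. We prove 2·3^m ≥ 52m^3 - 12m for all m ≥ 9.
When m = 9: 2·3^m = 39366 and 52m^3 - 12m = 37800, so 39366 ≥ 37800.
For the inductive step, assume it holds for an arbitrary k ≥ 9, so 2·3^k ≥ 52k^3 - 12k.
Then 2·3^(k + 1) = 3·(2·3^k) ≥ 3·(52k^3 - 12k).
Also, for k ≥ 9 we have 3·(52k^3 - 12k) ≥ 52(k+1)^3 - 12(k+1), since 3·(52k^3 - 12k) − (52(k+1)^3 - 12(k+1)) = 104k^3 - 156k^2 - 180k - 40, which is nonnegative for all k ≥ 9.
Combining, 2·3^(k + 1) ≥ 52(k+1)^3 - 12(k+1).
Hence, by induction on m, the claim holds for every m ≥ 9.
Hence the smallest such n_0 is 9.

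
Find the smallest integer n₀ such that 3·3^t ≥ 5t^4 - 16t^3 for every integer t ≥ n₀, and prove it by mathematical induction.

At t = 6: 2187 < 3024, so the inequality fails and n₀ ≥ 7. We prove 3·3^t ≥ 5t^4 - 16t^3 for all t ≥ 7.
Base step (t = 7): 3·3^t = 6561 and 5t^4 - 16t^3 = 6517, so 6561 ≥ 6517.
Inductive step: suppose the statement holds for some p ≥ 7, so 3·3^p ≥ 5p^4 - 16p^3.
Then 3·3^(p + 1) = 3·(3·3^p) ≥ 3·(5p^4 - 16p^3).
Also, for p ≥ 7 we have 3·(5p^4 - 16p^3) ≥ 5(p+1)^4 - 16(p+1)^3, since 3·(5p^4 - 16p^3) − (5(p+1)^4 - 16(p+1)^3) = 10p^4 - 52p^3 + 18p^2 + 28p + 11, which is nonnegative for all p ≥ 7.
Combining, 3·3^(p + 1) ≥ 5(p+1)^4 - 16(p+1)^3.
By the principle of mathematical induction, the result holds for all t ≥ 7.
Hence the smallest such n₀ is 7.

n₀ = 7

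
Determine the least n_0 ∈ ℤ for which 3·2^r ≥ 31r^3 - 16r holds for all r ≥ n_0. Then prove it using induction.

At r = 15: 98304 < 104385, so the inequality fails and n_0 ≥ 16. We prove 3·2^r ≥ 31r^3 - 16r for all r ≥ 16.
Base step (r = 16): 3·2^r = 196608 and 31r^3 - 16r = 126720, so 196608 ≥ 126720.
Inductive step: suppose the statement holds for some k ≥ 16, so 3·2^k ≥ 31k^3 - 16k.
Then 3·2^(k + 1) = 2·(3·2^k) ≥ 2·(31k^3 - 16k).
Also, for k ≥ 16 we have 2·(31k^3 - 16k) ≥ 31(k+1)^3 - 16(k+1), since 2·(31k^3 - 16k) − (31(k+1)^3 - 16(k+1)) = 31k^3 - 93k^2 - 109k - 15, which is nonnegative for all k ≥ 16.
Combining, 3·2^(k + 1) ≥ 31(k+1)^3 - 16(k+1).
By the principle of mathematical induction, the result holds for all r ≥ 16.
Hence the smallest such n_0 is 16.

n_0 = 16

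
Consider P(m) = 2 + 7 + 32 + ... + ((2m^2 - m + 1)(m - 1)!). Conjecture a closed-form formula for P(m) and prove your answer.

P(m) = (2m + 1)m! - 1

We claim P(m) = (2m + 1)m! - 1 for all m ≥ 1.
Base step (m = 1): P(1) = 2, and the closed form gives 2. They agree.
For the inductive step, assume it holds for an arbitrary p ≥ 1, so P(p) = (2p + 1)p! - 1.
Then P(p+1) = P(p) + ((2p^2 + 3p + 2)p!) = ((2p + 1)p! - 1) + ((2p^2 + 3p + 2)p!).
Simplifying, P(p+1) = (2(p+1) + 1)(p+1)! - 1,
which is the closed form with m = p+1.
By induction, the statement is established for all m ≥ 1.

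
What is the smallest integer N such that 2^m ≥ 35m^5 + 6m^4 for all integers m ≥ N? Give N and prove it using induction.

At m = 29: 536870912 < 722133901, so the inequality fails and N ≥ 30. We prove 2^m ≥ 35m^5 + 6m^4 for all m ≥ 30.
Base step (m = 30): 2^m = 1073741824 and 35m^5 + 6m^4 = 855360000, so 1073741824 ≥ 855360000.
Suppose the result is true for m = i, so 2^i ≥ 35i^5 + 6i^4.
Then 2^(i + 1) = 2·(2^i) ≥ 2·(35i^5 + 6i^4).
Also, for i ≥ 30 we have 2·(35i^5 + 6i^4) ≥ 35(i+1)^5 + 6(i+1)^4, since 2·(35i^5 + 6i^4) − (35(i+1)^5 + 6(i+1)^4) = 35i^5 - 169i^4 - 374i^3 - 386i^2 - 199i - 41, which is nonnegative for all i ≥ 30.
Combining, 2^(i + 1) ≥ 35(i+1)^5 + 6(i+1)^4.
By induction, the statement is established for all m ≥ 30.
Hence the smallest such N is 30.

N = 30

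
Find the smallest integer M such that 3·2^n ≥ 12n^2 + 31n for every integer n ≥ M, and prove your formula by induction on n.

M = 9

At n = 8: 768 < 1016, so the inequality fails and M ≥ 9. We prove 3·2^n ≥ 12n^2 + 31n for all n ≥ 9.
Base step (n = 9): 3·2^n = 1536 and 12n^2 + 31n = 1251, so 1536 ≥ 1251.
Inductive step: suppose the statement holds for some i ≥ 9, so 3·2^i ≥ 12i^2 + 31i.
Then 3·2^(i + 1) = 2·(3·2^i) ≥ 2·(12i^2 + 31i).
Also, for i ≥ 9 we have 2·(12i^2 + 31i) ≥ 12(i+1)^2 + 31(i+1), since 2·(12i^2 + 31i) − (12(i+1)^2 + 31(i+1)) = 12i^2 + 7i - 43, which is nonnegative for all i ≥ 9.
Combining, 3·2^(i + 1) ≥ 12(i+1)^2 + 31(i+1).
Hence, by induction on n, the claim holds for every n ≥ 9.
Hence the smallest such M is 9.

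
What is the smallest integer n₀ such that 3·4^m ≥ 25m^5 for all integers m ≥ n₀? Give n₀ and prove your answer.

n₀ = 10

At m = 9: 786432 < 1476225, so the inequality fails and n₀ ≥ 10. We prove 3·4^m ≥ 25m^5 for all m ≥ 10.
Base step (m = 10): 3·4^m = 3145728 and 25m^5 = 2500000, so 3145728 ≥ 2500000.
Inductive step: suppose the statement holds for some k ≥ 10, so 3·4^k ≥ 25k^5.
Then 3·4^(k + 1) = 4·(3·4^k) ≥ 4·(25k^5).
Also, for k ≥ 10 we have 4·(25k^5) ≥ 25(k+1)^5, since 4 ≥ (1 + 1/k)^5 for all k ≥ 10.
Combining, 3·4^(k + 1) ≥ 25(k+1)^5.
By the principle of mathematical induction, the result holds for all m ≥ 10.
Hence the smallest such n₀ is 10.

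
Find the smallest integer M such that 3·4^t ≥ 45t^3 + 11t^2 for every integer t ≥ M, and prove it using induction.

At t = 5: 3072 < 5900, so the inequality fails and M ≥ 6. We prove 3·4^t ≥ 45t^3 + 11t^2 for all t ≥ 6.
Base step (t = 6): 3·4^t = 12288 and 45t^3 + 11t^2 = 10116, so 12288 ≥ 10116.
For the inductive step, assume it holds for an arbitrary k ≥ 6, so 3·4^k ≥ 45k^3 + 11k^2.
Then 3·4^(k + 1) = 4·(3·4^k) ≥ 4·(45k^3 + 11k^2).
Also, for k ≥ 6 we have 4·(45k^3 + 11k^2) ≥ 45(k+1)^3 + 11(k+1)^2, since 4·(45k^3 + 11k^2) − (45(k+1)^3 + 11(k+1)^2) = 135k^3 - 102k^2 - 157k - 56, which is nonnegative for all k ≥ 6.
Combining, 3·4^(k + 1) ≥ 45(k+1)^3 + 11(k+1)^2.
By the principle of mathematical induction, the result holds for all t ≥ 6.
Hence the smallest such M is 6.

M = 6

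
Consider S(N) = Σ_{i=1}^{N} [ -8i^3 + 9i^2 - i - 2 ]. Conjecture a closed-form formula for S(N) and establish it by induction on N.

S(N) = -N(2N^3 + N^2 - 2N + 1)

We claim S(N) = -N(2N^3 + N^2 - 2N + 1) for all N ≥ 1.
Base case (N = 1): S(1) = -2, and the closed form gives -2. They agree.
For the inductive step, assume it holds for an arbitrary i ≥ 1, so S(i) = i(-2i^3 - i^2 + 2i - 1).
Then S(i+1) = S(i) + (-i - 8(i + 1)^3 + 9(i + 1)^2 - 3) = (i(-2i^3 - i^2 + 2i - 1)) + (-i - 8(i + 1)^3 + 9(i + 1)^2 - 3).
Simplifying, S(i+1) = -(i + 1)(2i^3 + 7i^2 + 6i + 2) = -(i+1)(2(i+1)^3 + (i+1)^2 - 2(i+1) + 1),
which is the closed form with N = i+1.
By induction, the statement is established for all N ≥ 1.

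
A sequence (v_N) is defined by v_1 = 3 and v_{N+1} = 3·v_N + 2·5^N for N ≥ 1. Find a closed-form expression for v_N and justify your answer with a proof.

v_N = -2·3^(N - 1) + 5^N

Computing the first terms: v_1 = 3, v_2 = 19, v_3 = 107. This suggests v_N = -2·3^(N - 1) + 5^N.
When N = 1: the formula gives 3 = 3 = v_1.
Inductive step: suppose the statement holds for some j ≥ 1, so v_j = -2·3^(j - 1) + 5^j.
Then v_{j+1} = 3·v_j + 2·5^j = 3·(-2·3^(j - 1) + 5^j) + 2·5^j = -2·3^j + 5^(j + 1) = -2·3^((j+1) - 1) + 5^(j+1),
which is the claimed formula at N = j+1.
Hence, by induction on N, the claim holds for every N ≥ 1.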